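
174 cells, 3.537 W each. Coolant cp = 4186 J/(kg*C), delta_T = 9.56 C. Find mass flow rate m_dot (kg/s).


Q_total = 174 * 3.537 = 615.44 W
m_dot = Q_total / (cp * dT) = 615.44 / (4186 * 9.56) = 0.01538 kg/s

0.01538 kg/s


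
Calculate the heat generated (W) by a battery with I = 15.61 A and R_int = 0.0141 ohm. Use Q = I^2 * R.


I^2 = 243.67
Q = 243.67 * 0.0141 = 3.436 W

3.436 W


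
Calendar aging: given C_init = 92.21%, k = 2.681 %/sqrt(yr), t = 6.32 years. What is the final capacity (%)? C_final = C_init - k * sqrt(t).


sqrt(t) = sqrt(6.32) = 2.514
C_final = 92.21 - 2.681 * 2.514 = 85.47%

85.47%


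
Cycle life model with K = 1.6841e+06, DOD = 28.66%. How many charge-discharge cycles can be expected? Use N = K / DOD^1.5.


DOD^1.5 = 153.43
N = K / DOD^1.5 = 1.6841e+06 / 153.43 = 10980

10980 cycles


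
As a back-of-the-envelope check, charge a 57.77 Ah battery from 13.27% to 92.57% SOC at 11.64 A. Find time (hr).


Step 1: dSOC = 92.57% - 13.27% = 79.3%
Step 2: delta_Ah = 57.77 * 79.3 / 100 = 45.812 Ah
Step 3: t = 45.812 / 11.64 = 3.936 hr

3.936 hr


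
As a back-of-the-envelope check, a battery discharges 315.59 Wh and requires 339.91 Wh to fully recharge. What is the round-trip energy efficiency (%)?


eta_e = E_dis / E_chg * 100 = 315.59 / 339.91 * 100 = 92.85%

92.85%


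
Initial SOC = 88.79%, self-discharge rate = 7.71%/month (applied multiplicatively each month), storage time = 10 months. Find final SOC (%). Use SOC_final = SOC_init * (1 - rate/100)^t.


decay = (1 - 7.71/100)^10 = 0.44828
SOC_final = 88.79 * 0.44828 = 39.80%

39.80%


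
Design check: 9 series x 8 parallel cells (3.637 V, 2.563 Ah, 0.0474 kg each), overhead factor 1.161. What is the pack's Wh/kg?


Step 1: V_pack = 9 * 3.637 = 32.733 V
Step 2: C_pack = 8 * 2.563 = 20.504 Ah
Step 3: E_pack = V_pack * C_pack = 32.733 * 20.504 = 671.16 Wh
Step 4: m_pack = 9 * 8 * 0.0474 * 1.161 = 3.9623 kg
Step 5: ED = E_pack / m_pack = 671.16 / 3.9623 = 169.4 Wh/kg

169.4 Wh/kg


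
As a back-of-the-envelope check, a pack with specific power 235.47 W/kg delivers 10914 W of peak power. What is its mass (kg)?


m = P / SP = 10914 / 235.47 = 46.35 kg

46.35 kg


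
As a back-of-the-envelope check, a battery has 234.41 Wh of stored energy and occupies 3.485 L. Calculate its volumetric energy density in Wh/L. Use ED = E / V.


ED = E / V = 234.41 / 3.485 = 67.26 Wh/L

67.26 Wh/L


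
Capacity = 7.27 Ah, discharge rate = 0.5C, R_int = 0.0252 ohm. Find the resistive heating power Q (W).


Step 1: I = C_rate * capacity = 0.5 * 7.27 = 3.635 A
Step 2: Q = I^2 * R = 3.635^2 * 0.0252 = 13.213 * 0.0252 = 0.3330 W

0.3330 W


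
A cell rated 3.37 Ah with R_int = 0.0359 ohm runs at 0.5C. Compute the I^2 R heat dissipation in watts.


Step 1: I = C_rate * capacity = 0.5 * 3.37 = 1.685 A
Step 2: Q = I^2 * R = 1.685^2 * 0.0359 = 2.8392 * 0.0359 = 0.1019 W

0.1019 W


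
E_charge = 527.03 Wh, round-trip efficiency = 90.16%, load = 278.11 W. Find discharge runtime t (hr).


Step 1: E_discharge = eta/100 * E_charge = 90.16/100 * 527.03 = 475.17 Wh
Step 2: t = E_discharge / P = 475.17 / 278.11 = 1.709 hr

1.709 hr


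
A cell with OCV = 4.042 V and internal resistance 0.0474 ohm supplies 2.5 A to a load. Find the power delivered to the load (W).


Step 1: V_terminal = OCV - I*R = 4.042 - 2.5 * 0.0474 = 3.9235 V
Step 2: P_out = V_terminal * I = 3.9235 * 2.5 = 9.809 W

9.809 W


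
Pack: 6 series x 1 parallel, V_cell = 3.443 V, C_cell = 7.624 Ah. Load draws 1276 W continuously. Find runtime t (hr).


Step 1: E_pack = Ns * V_cell * Np * C_cell = 6 * 3.443 * 1 * 7.624 = 157.5 Wh
Step 2: t = E_pack / P = 157.5 / 1276 = 0.1234 hr

0.1234 hr


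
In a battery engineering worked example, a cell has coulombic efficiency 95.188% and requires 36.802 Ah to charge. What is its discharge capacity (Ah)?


Q_dis = eta/100 * Q_chg = 95.188/100 * 36.802 = 35.03 Ah

35.03 Ah


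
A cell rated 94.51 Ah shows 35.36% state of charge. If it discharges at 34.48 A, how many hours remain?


Step 1: remaining = SOC/100 * C_total = 35.36/100 * 94.51 = 33.419 Ah
Step 2: t = remaining / I = 33.419 / 34.48 = 0.9692 hr

0.9692 hr


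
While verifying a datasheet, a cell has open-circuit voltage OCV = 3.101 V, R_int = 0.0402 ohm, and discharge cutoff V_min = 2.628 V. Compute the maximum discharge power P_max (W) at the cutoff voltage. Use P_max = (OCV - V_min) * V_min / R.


dV = OCV - V_min = 0.473 V (so I_max = dV / R)
P_max = dV * V_min / R = 0.473 * 2.628 / 0.0402 = 30.92 W

30.92 W


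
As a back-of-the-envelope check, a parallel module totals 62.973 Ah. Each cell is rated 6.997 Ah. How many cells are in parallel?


n = C_total / C_cell = 62.973 / 6.997 = 9

9


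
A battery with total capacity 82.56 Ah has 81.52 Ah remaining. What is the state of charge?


SOC% = 81.52 / 82.56 * 100 = 98.74%

98.74%


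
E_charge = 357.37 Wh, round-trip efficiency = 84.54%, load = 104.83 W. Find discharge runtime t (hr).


Step 1: E_discharge = eta/100 * E_charge = 84.54/100 * 357.37 = 302.12 Wh
Step 2: t = E_discharge / P = 302.12 / 104.83 = 2.882 hr

2.882 hr


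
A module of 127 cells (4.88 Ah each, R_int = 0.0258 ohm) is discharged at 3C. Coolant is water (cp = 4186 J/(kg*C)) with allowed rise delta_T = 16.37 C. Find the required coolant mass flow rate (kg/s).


Step 1: I = 3 * 4.88 = 14.64 A
Step 2: Q_cell = I^2 * R = 14.64^2 * 0.0258 = 5.5297 W
Step 3: Q_total = 127 * 5.5297 = 702.27 W
Step 4: m_dot = Q_total / (cp * dT) = 702.27 / (4186 * 16.37) = 0.01025 kg/s

0.01025 kg/s


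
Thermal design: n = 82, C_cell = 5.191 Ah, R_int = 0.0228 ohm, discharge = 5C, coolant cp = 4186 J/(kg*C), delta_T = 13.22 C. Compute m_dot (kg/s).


Step 1: I = 5 * 5.191 = 25.955 A
Step 2: Q_cell = I^2 * R = 25.955^2 * 0.0228 = 15.359 W
Step 3: Q_total = 82 * 15.359 = 1259.4 W
Step 4: m_dot = Q_total / (cp * dT) = 1259.4 / (4186 * 13.22) = 0.02276 kg/s

0.02276 kg/s


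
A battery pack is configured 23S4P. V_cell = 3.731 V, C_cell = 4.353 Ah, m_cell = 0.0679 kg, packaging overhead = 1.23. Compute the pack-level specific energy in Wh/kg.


Step 1: V_pack = 23 * 3.731 = 85.813 V
Step 2: C_pack = 4 * 4.353 = 17.412 Ah
Step 3: E_pack = V_pack * C_pack = 85.813 * 17.412 = 1494.2 Wh
Step 4: m_pack = 23 * 4 * 0.0679 * 1.23 = 7.6836 kg
Step 5: ED = E_pack / m_pack = 1494.2 / 7.6836 = 194.5 Wh/kg

194.5 Wh/kg


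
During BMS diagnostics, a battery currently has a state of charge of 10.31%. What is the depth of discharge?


DOD = 100 - SOC = 100 - 10.31 = 89.69%

89.69%


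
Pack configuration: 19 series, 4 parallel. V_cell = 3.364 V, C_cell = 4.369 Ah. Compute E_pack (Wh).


V_pack = 19 * 3.364 = 63.916 V
C_pack = 4 * 4.369 = 17.476 Ah
E = V_pack * C_pack = 63.916 * 17.476 = 1117 Wh

1117 Wh


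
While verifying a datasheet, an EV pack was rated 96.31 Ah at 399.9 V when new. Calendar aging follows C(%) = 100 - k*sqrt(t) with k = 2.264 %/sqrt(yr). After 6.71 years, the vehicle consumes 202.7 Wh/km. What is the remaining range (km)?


Step 1: capacity retention = 100 - 2.264 * sqrt(6.71) = 100 - 2.264 * 2.5904 = 94.135%
Step 2: C_now = 96.31 * 94.135/100 = 90.661 Ah
Step 3: E_pack = V * C_now = 399.9 * 90.661 = 36255 Wh
Step 4: range = E_pack / consumption = 36255 / 202.7 = 178.9 km

178.9 km


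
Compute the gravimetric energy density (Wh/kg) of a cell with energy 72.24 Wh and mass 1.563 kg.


Specific energy = 72.24 Wh / 1.563 kg = 46.22 Wh/kg

46.22 Wh/kg


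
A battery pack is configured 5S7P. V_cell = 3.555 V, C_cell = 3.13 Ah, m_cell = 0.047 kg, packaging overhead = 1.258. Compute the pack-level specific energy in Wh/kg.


Step 1: V_pack = 5 * 3.555 = 17.775 V
Step 2: C_pack = 7 * 3.13 = 21.91 Ah
Step 3: E_pack = V_pack * C_pack = 17.775 * 21.91 = 389.45 Wh
Step 4: m_pack = 5 * 7 * 0.047 * 1.258 = 2.0694 kg
Step 5: ED = E_pack / m_pack = 389.45 / 2.0694 = 188.2 Wh/kg

188.2 Wh/kg


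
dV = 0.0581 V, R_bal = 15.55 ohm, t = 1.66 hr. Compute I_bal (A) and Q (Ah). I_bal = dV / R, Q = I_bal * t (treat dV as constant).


I_bal = dV / R = 0.0581 / 15.55 = 0.0037363 A
Q = I_bal * t = 0.0037363 * 1.66 = 0.006202 Ah

I=0.0037363 A, Q=0.006202 Ah


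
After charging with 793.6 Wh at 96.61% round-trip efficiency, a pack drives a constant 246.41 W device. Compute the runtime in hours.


Step 1: E_discharge = eta/100 * E_charge = 96.61/100 * 793.6 = 766.7 Wh
Step 2: t = E_discharge / P = 766.7 / 246.41 = 3.111 hr

3.111 hr


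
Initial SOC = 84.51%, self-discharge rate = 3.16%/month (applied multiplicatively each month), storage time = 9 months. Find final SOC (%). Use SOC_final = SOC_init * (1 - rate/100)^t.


Monthly retention factor = 1 - 3.16/100 = 0.9684
Over 9 months: factor^9 = 0.74902
SOC_final = 84.51 * 0.74902 = 63.30%

63.30%


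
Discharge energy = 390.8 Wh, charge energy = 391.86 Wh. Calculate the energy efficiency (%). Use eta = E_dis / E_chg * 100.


Round-trip efficiency = 390.8/391.86 * 100% = 99.73%

99.73%


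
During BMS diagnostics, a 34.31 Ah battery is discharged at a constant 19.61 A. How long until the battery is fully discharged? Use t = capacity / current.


t = capacity / current = 34.31 / 19.61 = 1.750 hr

1.750 hr


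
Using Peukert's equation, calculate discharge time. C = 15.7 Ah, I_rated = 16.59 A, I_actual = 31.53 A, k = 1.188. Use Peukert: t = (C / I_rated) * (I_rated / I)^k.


Step 1: t_rated = C / I_rated = 15.7 / 16.59 = 0.94635 hr
Step 2: ratio = 16.59 / 31.53 = 0.52617
Step 3: ratio^k = 0.52617^1.188 = 0.46633
Step 4: t = t_rated * ratio^k = 0.94635 * 0.46633 = 0.4413 hr

0.4413 hr


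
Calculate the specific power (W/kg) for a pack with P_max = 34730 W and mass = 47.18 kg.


Specific power = 34730 W / 47.18 kg = 736.1 W/kg

736.1 W/kg


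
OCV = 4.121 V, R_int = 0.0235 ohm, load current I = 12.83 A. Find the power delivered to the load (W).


Step 1: V_terminal = OCV - I*R = 4.121 - 12.83 * 0.0235 = 3.8195 V
Step 2: P_out = V_terminal * I = 3.8195 * 12.83 = 49.00 W

49.00 W


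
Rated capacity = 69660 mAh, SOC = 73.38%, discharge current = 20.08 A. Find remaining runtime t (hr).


Convert: C_total = 69660 mAh = 69.66 Ah
Step 1: remaining = SOC/100 * C_total = 73.38/100 * 69.66 = 51.117 Ah
Step 2: t = remaining / I = 51.117 / 20.08 = 2.546 hr

2.546 hr


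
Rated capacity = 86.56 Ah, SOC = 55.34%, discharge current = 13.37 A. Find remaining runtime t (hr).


Step 1: remaining = SOC/100 * C_total = 55.34/100 * 86.56 = 47.902 Ah
Step 2: t = remaining / I = 47.902 / 13.37 = 3.583 hr

3.583 hr


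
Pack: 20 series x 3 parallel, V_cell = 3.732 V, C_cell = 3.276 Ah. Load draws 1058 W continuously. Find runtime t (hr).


Step 1: E_pack = Ns * V_cell * Np * C_cell = 20 * 3.732 * 3 * 3.276 = 733.56 Wh
Step 2: t = E_pack / P = 733.56 / 1058 = 0.6933 hr

0.6933 hr


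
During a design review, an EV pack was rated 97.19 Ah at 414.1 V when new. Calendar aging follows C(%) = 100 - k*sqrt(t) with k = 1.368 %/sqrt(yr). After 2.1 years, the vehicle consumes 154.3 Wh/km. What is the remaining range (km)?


Step 1: capacity retention = 100 - 1.368 * sqrt(2.1) = 100 - 1.368 * 1.4491 = 98.018%
Step 2: C_now = 97.19 * 98.018/100 = 95.264 Ah
Step 3: E_pack = V * C_now = 414.1 * 95.264 = 39449 Wh
Step 4: range = E_pack / consumption = 39449 / 154.3 = 255.7 km

255.7 km


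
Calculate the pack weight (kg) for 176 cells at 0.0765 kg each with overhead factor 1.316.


m_pack = n * m_cell * overhead = 176 * 0.0765 * 1.316 = 17.72 kg

17.72 kg


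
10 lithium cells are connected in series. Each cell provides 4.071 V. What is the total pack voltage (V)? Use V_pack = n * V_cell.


V_pack = n * V_cell = 10 * 4.071 = 40.71 V

40.71 V


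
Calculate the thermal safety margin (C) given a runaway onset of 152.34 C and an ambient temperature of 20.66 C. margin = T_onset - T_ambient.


margin = T_onset - T_ambient = 152.34 - 20.66 = 131.68 C

131.68 C


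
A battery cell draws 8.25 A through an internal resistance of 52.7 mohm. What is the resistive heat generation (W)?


Convert: R = 52.7 mohm = 0.0527 ohm
Q = I^2 * R = 8.25^2 * 0.0527 = 3.587 W

3.587 W


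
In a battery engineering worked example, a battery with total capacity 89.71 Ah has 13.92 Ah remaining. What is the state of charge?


SOC% = 13.92 / 89.71 * 100 = 15.52%

15.52%


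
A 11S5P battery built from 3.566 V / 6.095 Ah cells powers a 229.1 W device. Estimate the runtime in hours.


Step 1: E_pack = Ns * V_cell * Np * C_cell = 11 * 3.566 * 5 * 6.095 = 1195.4 Wh
Step 2: t = E_pack / P = 1195.4 / 229.1 = 5.218 hr

5.218 hr


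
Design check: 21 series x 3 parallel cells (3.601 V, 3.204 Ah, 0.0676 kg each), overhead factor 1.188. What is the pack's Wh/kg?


Step 1: V_pack = 21 * 3.601 = 75.621 V
Step 2: C_pack = 3 * 3.204 = 9.612 Ah
Step 3: E_pack = V_pack * C_pack = 75.621 * 9.612 = 726.87 Wh
Step 4: m_pack = 21 * 3 * 0.0676 * 1.188 = 5.0595 kg
Step 5: ED = E_pack / m_pack = 726.87 / 5.0595 = 143.7 Wh/kg

143.7 Wh/kg


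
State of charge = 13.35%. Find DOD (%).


DOD = 100 - SOC = 100 - 13.35 = 86.65%

86.65%


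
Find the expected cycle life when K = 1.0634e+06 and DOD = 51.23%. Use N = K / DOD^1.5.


Step 1: DOD^1.5 = 51.23^1.5 = 366.68
Step 2: N = 1.0634e+06 / 366.68 = 2900 cycles

2900 cycles


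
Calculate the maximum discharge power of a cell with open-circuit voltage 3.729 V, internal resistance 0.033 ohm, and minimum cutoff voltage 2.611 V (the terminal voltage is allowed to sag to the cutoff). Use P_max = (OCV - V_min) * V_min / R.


dV = OCV - V_min = 1.118 V (so I_max = dV / R)
P_max = dV * V_min / R = 1.118 * 2.611 / 0.033 = 88.46 W

88.46 W


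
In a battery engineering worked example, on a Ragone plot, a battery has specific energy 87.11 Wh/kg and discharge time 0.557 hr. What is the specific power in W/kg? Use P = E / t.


Specific power = 87.11 Wh/kg / 0.557 hr = 156.4 W/kg

156.4 W/kg


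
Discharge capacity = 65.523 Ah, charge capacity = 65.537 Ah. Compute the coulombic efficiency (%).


eta_c = Q_dis / Q_chg * 100 = 65.523 / 65.537 * 100 = 99.98%

99.98%


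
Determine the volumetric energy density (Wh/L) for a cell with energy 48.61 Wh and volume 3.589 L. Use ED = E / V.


Volumetric ED = 48.61 Wh / 3.589 L = 13.54 Wh/L

13.54 Wh/L


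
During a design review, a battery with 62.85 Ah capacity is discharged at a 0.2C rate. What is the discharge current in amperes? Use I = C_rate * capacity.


I = C_rate * capacity = 0.2 * 62.85 = 12.57 A

12.57 A


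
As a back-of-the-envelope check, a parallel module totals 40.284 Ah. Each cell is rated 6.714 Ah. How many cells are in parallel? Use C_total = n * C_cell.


n = C_total / C_cell = 40.284 / 6.714 = 6

6


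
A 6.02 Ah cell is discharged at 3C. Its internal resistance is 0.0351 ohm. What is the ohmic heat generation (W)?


Step 1: I = C_rate * capacity = 3 * 6.02 = 18.06 A
Step 2: Q = I^2 * R = 18.06^2 * 0.0351 = 326.16 * 0.0351 = 11.45 W

11.45 W


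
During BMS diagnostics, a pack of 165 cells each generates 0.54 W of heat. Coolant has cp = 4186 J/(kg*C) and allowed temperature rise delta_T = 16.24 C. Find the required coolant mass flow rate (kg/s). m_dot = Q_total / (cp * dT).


Step 1: Total heat Q = 165 * 0.54 W = 89.1 W
Step 2: denom = cp * dT = 4186 * 16.24 = 67981
Step 3: m_dot = 89.1 / 67981 = 0.001311 kg/s

0.001311 kg/s


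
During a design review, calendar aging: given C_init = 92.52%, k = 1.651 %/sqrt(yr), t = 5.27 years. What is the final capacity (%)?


sqrt(t) = sqrt(5.27) = 2.2956
C_final = 92.52 - 1.651 * 2.2956 = 88.73%

88.73%


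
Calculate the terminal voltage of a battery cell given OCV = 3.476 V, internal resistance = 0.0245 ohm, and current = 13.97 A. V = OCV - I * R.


IR drop = 13.97 * 0.0245 = 0.34227 V
V = 3.476 - 0.34227 = 3.134 V

3.134 V


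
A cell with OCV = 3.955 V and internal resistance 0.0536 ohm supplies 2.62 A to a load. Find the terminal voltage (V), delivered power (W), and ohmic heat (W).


Step 1: V_terminal = OCV - I*R = 3.955 - 2.62 * 0.0536 = 3.8146 V
Step 2: P_out = V_terminal * I = 3.8146 * 2.62 = 9.994 W
Step 3: Q = I^2 * R = 2.62^2 * 0.0536 = 0.3679 W

V=3.8146 V, P=9.994 W, Q=0.3679 W


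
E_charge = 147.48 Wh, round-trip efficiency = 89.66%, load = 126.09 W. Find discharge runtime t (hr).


Step 1: E_discharge = eta/100 * E_charge = 89.66/100 * 147.48 = 132.23 Wh
Step 2: t = E_discharge / P = 132.23 / 126.09 = 1.049 hr

1.049 hr


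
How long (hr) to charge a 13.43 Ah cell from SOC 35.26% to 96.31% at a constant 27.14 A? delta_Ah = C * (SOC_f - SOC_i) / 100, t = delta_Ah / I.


delta_Ah = 13.43 * (96.31 - 35.26) / 100 = 8.199 Ah
t = delta_Ah / I = 8.199 / 27.14 = 0.3021 hr

0.3021 hr


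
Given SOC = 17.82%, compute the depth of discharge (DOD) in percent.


Complement of SOC: DOD = 100% - 17.82% = 82.18%

82.18%


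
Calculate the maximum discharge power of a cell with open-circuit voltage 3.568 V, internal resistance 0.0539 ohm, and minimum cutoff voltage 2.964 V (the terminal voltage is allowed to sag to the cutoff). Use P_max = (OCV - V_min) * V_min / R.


dV = OCV - V_min = 0.604 V (so I_max = dV / R)
P_max = dV * V_min / R = 0.604 * 2.964 / 0.0539 = 33.21 W

33.21 W


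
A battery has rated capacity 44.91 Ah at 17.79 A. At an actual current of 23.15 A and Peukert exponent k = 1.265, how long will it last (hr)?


Step 1: t_rated = C / I_rated = 44.91 / 17.79 = 2.5245 hr
Step 2: ratio = 17.79 / 23.15 = 0.76847
Step 3: ratio^k = 0.76847^1.265 = 0.71667
Step 4: t = t_rated * ratio^k = 2.5245 * 0.71667 = 1.809 hr

1.809 hr


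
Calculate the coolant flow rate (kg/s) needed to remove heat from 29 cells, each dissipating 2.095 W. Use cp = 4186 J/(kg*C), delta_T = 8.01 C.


Q_total = 29 * 2.095 = 60.755 W
m_dot = Q_total / (cp * dT) = 60.755 / (4186 * 8.01) = 0.001812 kg/s

0.001812 kg/s


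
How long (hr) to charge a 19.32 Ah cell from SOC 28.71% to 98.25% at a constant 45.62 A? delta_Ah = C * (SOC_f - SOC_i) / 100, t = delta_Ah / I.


delta_Ah = 19.32 * (98.25 - 28.71) / 100 = 13.435 Ah
t = delta_Ah / I = 13.435 / 45.62 = 0.2945 hr

0.2945 hr


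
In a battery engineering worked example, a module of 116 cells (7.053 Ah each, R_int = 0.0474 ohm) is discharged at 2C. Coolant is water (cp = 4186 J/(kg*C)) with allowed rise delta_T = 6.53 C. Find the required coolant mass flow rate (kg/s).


Step 1: I = 2 * 7.053 = 14.106 A
Step 2: Q_cell = I^2 * R = 14.106^2 * 0.0474 = 9.4316 W
Step 3: Q_total = 116 * 9.4316 = 1094.1 W
Step 4: m_dot = Q_total / (cp * dT) = 1094.1 / (4186 * 6.53) = 0.04003 kg/s

0.04003 kg/s


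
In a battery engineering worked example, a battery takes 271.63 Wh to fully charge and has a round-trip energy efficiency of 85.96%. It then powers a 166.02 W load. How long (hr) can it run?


Step 1: E_discharge = eta/100 * E_charge = 85.96/100 * 271.63 = 233.49 Wh
Step 2: t = E_discharge / P = 233.49 / 166.02 = 1.406 hr

1.406 hr


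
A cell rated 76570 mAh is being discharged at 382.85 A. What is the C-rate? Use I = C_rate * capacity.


Convert: capacity = 76570 mAh = 76.57 Ah
C_rate = I / capacity = 382.85 / 76.57 = 5C

5C


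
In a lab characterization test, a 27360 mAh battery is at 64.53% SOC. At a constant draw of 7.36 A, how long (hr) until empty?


Convert: C_total = 27360 mAh = 27.36 Ah
Step 1: remaining = SOC/100 * C_total = 64.53/100 * 27.36 = 17.655 Ah
Step 2: t = remaining / I = 17.655 / 7.36 = 2.399 hr

2.399 hr


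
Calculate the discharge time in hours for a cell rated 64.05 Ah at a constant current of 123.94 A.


t = capacity / current = 64.05 / 123.94 = 0.5168 hr

0.5168 hr


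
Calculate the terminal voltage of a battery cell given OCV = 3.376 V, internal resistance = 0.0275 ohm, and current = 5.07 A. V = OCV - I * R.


V = OCV - I*R = 3.376 - 5.07 * 0.0275 = 3.237 V

3.237 V


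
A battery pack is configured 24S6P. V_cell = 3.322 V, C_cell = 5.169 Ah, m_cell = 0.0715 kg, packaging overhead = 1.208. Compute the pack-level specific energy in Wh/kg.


Step 1: V_pack = 24 * 3.322 = 79.728 V
Step 2: C_pack = 6 * 5.169 = 31.014 Ah
Step 3: E_pack = V_pack * C_pack = 79.728 * 31.014 = 2472.7 Wh
Step 4: m_pack = 24 * 6 * 0.0715 * 1.208 = 12.438 kg
Step 5: ED = E_pack / m_pack = 2472.7 / 12.438 = 198.8 Wh/kg

198.8 Wh/kg


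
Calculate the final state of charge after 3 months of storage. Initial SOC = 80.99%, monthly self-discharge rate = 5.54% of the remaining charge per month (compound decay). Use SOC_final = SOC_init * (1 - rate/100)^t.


decay = (1 - 5.54/100)^3 = 0.84284
SOC_final = 80.99 * 0.84284 = 68.26%

68.26%


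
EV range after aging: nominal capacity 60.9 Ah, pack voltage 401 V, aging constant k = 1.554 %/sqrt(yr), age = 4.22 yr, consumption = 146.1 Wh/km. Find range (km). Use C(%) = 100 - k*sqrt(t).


Step 1: capacity retention = 100 - 1.554 * sqrt(4.22) = 100 - 1.554 * 2.0543 = 96.808%
Step 2: C_now = 60.9 * 96.808/100 = 58.956 Ah
Step 3: E_pack = V * C_now = 401 * 58.956 = 23641 Wh
Step 4: range = E_pack / consumption = 23641 / 146.1 = 161.8 km

161.8 km


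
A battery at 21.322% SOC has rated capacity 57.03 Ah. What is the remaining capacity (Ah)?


remaining = SOC / 100 * total = 21.322 / 100 * 57.03 = 12.16 Ah

12.16 Ah


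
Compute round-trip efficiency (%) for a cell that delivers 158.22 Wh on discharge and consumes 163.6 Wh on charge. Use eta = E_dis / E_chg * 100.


eta_e = E_dis / E_chg * 100 = 158.22 / 163.6 * 100 = 96.71%

96.71%


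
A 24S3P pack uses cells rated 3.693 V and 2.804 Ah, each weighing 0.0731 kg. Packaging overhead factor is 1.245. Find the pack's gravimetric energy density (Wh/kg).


Step 1: V_pack = 24 * 3.693 = 88.632 V
Step 2: C_pack = 3 * 2.804 = 8.412 Ah
Step 3: E_pack = V_pack * C_pack = 88.632 * 8.412 = 745.57 Wh
Step 4: m_pack = 24 * 3 * 0.0731 * 1.245 = 6.5527 kg
Step 5: ED = E_pack / m_pack = 745.57 / 6.5527 = 113.8 Wh/kg

113.8 Wh/kg


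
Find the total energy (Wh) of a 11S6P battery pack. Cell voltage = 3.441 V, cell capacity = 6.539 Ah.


E = Ns * Vcell * Np * Ccell = 11 * 3.441 * 6 * 6.539 = 1485 Wh

1485 Wh


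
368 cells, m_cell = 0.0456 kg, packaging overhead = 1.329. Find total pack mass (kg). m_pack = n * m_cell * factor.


m_pack = n * m_cell * overhead = 368 * 0.0456 * 1.329 = 22.30 kg

22.30 kg


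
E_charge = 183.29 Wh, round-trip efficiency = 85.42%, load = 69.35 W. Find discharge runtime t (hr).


Step 1: E_discharge = eta/100 * E_charge = 85.42/100 * 183.29 = 156.57 Wh
Step 2: t = E_discharge / P = 156.57 / 69.35 = 2.258 hr

2.258 hr


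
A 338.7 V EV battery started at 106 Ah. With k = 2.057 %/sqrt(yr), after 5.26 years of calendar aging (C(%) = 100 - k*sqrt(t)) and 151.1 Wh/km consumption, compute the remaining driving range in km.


Step 1: capacity retention = 100 - 2.057 * sqrt(5.26) = 100 - 2.057 * 2.2935 = 95.282%
Step 2: C_now = 106 * 95.282/100 = 101 Ah
Step 3: E_pack = V * C_now = 338.7 * 101 = 34209 Wh
Step 4: range = E_pack / consumption = 34209 / 151.1 = 226.4 km

226.4 km


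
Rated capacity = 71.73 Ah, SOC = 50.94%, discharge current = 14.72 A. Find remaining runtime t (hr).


Step 1: remaining = SOC/100 * C_total = 50.94/100 * 71.73 = 36.539 Ah
Step 2: t = remaining / I = 36.539 / 14.72 = 2.482 hr

2.482 hr


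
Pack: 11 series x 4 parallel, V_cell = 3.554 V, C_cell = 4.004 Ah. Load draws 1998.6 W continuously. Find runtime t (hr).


Step 1: E_pack = Ns * V_cell * Np * C_cell = 11 * 3.554 * 4 * 4.004 = 626.13 Wh
Step 2: t = E_pack / P = 626.13 / 1998.6 = 0.3133 hr

0.3133 hr


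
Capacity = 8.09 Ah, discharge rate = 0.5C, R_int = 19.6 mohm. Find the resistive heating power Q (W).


Convert: R = 19.6 mohm = 0.0196 ohm
Step 1: I = C_rate * capacity = 0.5 * 8.09 = 4.045 A
Step 2: Q = I^2 * R = 4.045^2 * 0.0196 = 16.362 * 0.0196 = 0.3207 W

0.3207 W


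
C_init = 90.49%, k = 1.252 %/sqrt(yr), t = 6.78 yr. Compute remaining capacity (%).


Step 1: sqrt(6.78 yr) = 2.6038
Step 2: drop = 1.252 * 2.6038 = 3.26
Step 3: C_final = 90.49 - 3.26 = 87.23%

87.23%


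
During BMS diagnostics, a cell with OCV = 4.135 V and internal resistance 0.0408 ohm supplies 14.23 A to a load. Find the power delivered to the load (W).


Step 1: V_terminal = OCV - I*R = 4.135 - 14.23 * 0.0408 = 3.5544 V
Step 2: P_out = V_terminal * I = 3.5544 * 14.23 = 50.58 W

50.58 W


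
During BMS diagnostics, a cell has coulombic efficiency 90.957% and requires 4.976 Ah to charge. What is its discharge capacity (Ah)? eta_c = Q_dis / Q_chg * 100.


Q_dis = eta/100 * Q_chg = 90.957/100 * 4.976 = 4.526 Ah

4.526 Ah


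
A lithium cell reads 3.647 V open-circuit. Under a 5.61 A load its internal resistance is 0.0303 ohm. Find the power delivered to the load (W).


Step 1: V_terminal = OCV - I*R = 3.647 - 5.61 * 0.0303 = 3.477 V
Step 2: P_out = V_terminal * I = 3.477 * 5.61 = 19.51 W

19.51 W


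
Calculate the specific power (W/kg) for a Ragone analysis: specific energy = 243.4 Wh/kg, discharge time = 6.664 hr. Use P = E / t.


Specific power = 243.4 Wh/kg / 6.664 hr = 36.52 W/kg

36.52 W/kg


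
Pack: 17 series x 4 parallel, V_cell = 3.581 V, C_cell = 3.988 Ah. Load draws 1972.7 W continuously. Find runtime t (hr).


Step 1: E_pack = Ns * V_cell * Np * C_cell = 17 * 3.581 * 4 * 3.988 = 971.11 Wh
Step 2: t = E_pack / P = 971.11 / 1972.7 = 0.4923 hr

0.4923 hr


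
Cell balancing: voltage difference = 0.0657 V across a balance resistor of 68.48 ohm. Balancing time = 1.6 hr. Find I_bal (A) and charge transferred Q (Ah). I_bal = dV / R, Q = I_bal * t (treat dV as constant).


I_bal = dV / R = 0.0657 / 68.48 = 9.5940e-04 A
Q = I_bal * t = 9.5940e-04 * 1.6 = 0.001535 Ah

I=9.5940e-04 A, Q=0.001535 Ah


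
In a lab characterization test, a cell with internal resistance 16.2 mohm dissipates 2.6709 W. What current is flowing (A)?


Convert: R = 16.2 mohm = 0.0162 ohm
I = sqrt(Q / R) = sqrt(2.6709 / 0.0162) = sqrt(164.87) = 12.84 A

12.84 A


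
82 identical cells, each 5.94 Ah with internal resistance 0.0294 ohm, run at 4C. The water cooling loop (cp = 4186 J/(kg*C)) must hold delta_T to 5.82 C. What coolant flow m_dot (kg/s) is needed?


Step 1: I = 4 * 5.94 = 23.76 A
Step 2: Q_cell = I^2 * R = 23.76^2 * 0.0294 = 16.597 W
Step 3: Q_total = 82 * 16.597 = 1361 W
Step 4: m_dot = Q_total / (cp * dT) = 1361 / (4186 * 5.82) = 0.05586 kg/s

0.05586 kg/s


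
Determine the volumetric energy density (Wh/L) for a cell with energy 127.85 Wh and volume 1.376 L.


Volumetric ED = 127.85 Wh / 1.376 L = 92.91 Wh/L

92.91 Wh/L


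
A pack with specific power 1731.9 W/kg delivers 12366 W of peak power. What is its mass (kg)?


m = P / SP = 12366 / 1731.9 = 7.140 kg

7.140 kg


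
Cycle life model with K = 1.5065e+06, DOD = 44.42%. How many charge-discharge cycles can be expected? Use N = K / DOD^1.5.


DOD^1.5 = 296.05
N = K / DOD^1.5 = 1.5065e+06 / 296.05 = 5089

5089 cycles


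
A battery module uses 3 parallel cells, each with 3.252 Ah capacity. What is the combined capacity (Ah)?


Parallel capacities add: 3 * 3.252 Ah = 9.756 Ah

9.756 Ah


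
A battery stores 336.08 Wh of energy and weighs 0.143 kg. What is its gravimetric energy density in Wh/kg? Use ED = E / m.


ED = E / m = 336.08 / 0.143 = 2350 Wh/kg

2350 Wh/kg


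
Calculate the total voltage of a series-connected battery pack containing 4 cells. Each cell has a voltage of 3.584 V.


V_pack = n * V_cell = 4 * 3.584 = 14.336 V

14.336 V


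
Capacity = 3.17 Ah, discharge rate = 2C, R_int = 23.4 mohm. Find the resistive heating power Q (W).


Convert: R = 23.4 mohm = 0.0234 ohm
Step 1: I = C_rate * capacity = 2 * 3.17 = 6.34 A
Step 2: Q = I^2 * R = 6.34^2 * 0.0234 = 40.196 * 0.0234 = 0.9406 W

0.9406 W


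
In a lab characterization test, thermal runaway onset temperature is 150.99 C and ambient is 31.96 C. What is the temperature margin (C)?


margin = T_onset - T_ambient = 150.99 - 31.96 = 119.03 C

119.03 C


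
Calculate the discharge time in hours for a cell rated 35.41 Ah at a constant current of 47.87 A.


t = capacity / current = 35.41 / 47.87 = 0.7397 hr

0.7397 hr


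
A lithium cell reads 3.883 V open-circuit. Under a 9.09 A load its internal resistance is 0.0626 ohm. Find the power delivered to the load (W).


Step 1: V_terminal = OCV - I*R = 3.883 - 9.09 * 0.0626 = 3.314 V
Step 2: P_out = V_terminal * I = 3.314 * 9.09 = 30.12 W

30.12 W


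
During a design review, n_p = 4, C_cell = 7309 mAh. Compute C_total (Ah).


Convert: C_cell = 7309 mAh = 7.309 Ah
C_total = 4 * 7.309 = 29.236 Ah

29.236 Ah


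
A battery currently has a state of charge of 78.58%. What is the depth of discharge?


Complement of SOC: DOD = 100% - 78.58% = 21.42%

21.42%


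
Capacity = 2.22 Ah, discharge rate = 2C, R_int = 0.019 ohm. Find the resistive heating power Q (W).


Step 1: I = C_rate * capacity = 2 * 2.22 = 4.44 A
Step 2: Q = I^2 * R = 4.44^2 * 0.019 = 19.714 * 0.019 = 0.3746 W

0.3746 W


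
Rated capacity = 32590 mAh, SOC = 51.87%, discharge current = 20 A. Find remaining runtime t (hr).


Convert: C_total = 32590 mAh = 32.59 Ah
Step 1: remaining = SOC/100 * C_total = 51.87/100 * 32.59 = 16.904 Ah
Step 2: t = remaining / I = 16.904 / 20 = 0.8452 hr

0.8452 hr


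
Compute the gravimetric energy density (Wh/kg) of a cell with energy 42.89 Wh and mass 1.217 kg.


Specific energy = 42.89 Wh / 1.217 kg = 35.24 Wh/kg

35.24 Wh/kg


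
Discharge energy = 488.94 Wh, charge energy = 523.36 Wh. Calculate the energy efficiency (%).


eta_e = E_dis / E_chg * 100 = 488.94 / 523.36 * 100 = 93.42%

93.42%


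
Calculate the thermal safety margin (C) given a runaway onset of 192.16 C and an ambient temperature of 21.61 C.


Safety margin = 192.16 C - 21.61 C = 170.55 C

170.55 C


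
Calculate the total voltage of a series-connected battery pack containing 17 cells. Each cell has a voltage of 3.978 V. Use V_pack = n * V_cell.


V_pack = n * V_cell = 17 * 3.978 = 67.626 V

67.626 V


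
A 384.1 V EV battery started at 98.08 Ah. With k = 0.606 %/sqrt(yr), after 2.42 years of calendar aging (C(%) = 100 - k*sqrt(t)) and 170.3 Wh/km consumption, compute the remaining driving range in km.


Step 1: capacity retention = 100 - 0.606 * sqrt(2.42) = 100 - 0.606 * 1.5556 = 99.057%
Step 2: C_now = 98.08 * 99.057/100 = 97.155 Ah
Step 3: E_pack = V * C_now = 384.1 * 97.155 = 37317 Wh
Step 4: range = E_pack / consumption = 37317 / 170.3 = 219.1 km

219.1 km


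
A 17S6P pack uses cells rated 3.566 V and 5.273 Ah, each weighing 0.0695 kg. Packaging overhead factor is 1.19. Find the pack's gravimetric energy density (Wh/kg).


Step 1: V_pack = 17 * 3.566 = 60.622 V
Step 2: C_pack = 6 * 5.273 = 31.638 Ah
Step 3: E_pack = V_pack * C_pack = 60.622 * 31.638 = 1918 Wh
Step 4: m_pack = 17 * 6 * 0.0695 * 1.19 = 8.4359 kg
Step 5: ED = E_pack / m_pack = 1918 / 8.4359 = 227.4 Wh/kg

227.4 Wh/kg


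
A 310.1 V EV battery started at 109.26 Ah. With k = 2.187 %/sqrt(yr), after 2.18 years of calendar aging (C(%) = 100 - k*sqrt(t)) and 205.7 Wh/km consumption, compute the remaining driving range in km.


Step 1: capacity retention = 100 - 2.187 * sqrt(2.18) = 100 - 2.187 * 1.4765 = 96.771%
Step 2: C_now = 109.26 * 96.771/100 = 105.73 Ah
Step 3: E_pack = V * C_now = 310.1 * 105.73 = 32787 Wh
Step 4: range = E_pack / consumption = 32787 / 205.7 = 159.4 km

159.4 km


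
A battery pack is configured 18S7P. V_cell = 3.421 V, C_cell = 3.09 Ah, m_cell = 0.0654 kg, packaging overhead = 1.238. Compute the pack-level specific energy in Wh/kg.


Step 1: V_pack = 18 * 3.421 = 61.578 V
Step 2: C_pack = 7 * 3.09 = 21.63 Ah
Step 3: E_pack = V_pack * C_pack = 61.578 * 21.63 = 1331.9 Wh
Step 4: m_pack = 18 * 7 * 0.0654 * 1.238 = 10.202 kg
Step 5: ED = E_pack / m_pack = 1331.9 / 10.202 = 130.6 Wh/kg

130.6 Wh/kg


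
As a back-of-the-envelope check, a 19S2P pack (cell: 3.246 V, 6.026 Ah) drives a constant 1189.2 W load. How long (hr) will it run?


Step 1: E_pack = Ns * V_cell * Np * C_cell = 19 * 3.246 * 2 * 6.026 = 743.3 Wh
Step 2: t = E_pack / P = 743.3 / 1189.2 = 0.6250 hr

0.6250 hr


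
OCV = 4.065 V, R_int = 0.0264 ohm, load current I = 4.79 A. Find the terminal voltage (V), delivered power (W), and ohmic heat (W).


Step 1: V_terminal = OCV - I*R = 4.065 - 4.79 * 0.0264 = 3.9385 V
Step 2: P_out = V_terminal * I = 3.9385 * 4.79 = 18.87 W
Step 3: Q = I^2 * R = 4.79^2 * 0.0264 = 0.6057 W

V=3.9385 V, P=18.87 W, Q=0.6057 W


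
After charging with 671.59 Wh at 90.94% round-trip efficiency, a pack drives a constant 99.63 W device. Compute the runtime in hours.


Step 1: E_discharge = eta/100 * E_charge = 90.94/100 * 671.59 = 610.74 Wh
Step 2: t = E_discharge / P = 610.74 / 99.63 = 6.130 hr

6.130 hr


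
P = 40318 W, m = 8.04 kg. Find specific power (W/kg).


Specific power = 40318 W / 8.04 kg = 5015 W/kg

5015 W/kg


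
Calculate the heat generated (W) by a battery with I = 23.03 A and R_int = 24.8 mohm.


Convert: R = 24.8 mohm = 0.0248 ohm
I^2 = 530.38
Q = 530.38 * 0.0248 = 13.15 W

13.15 W


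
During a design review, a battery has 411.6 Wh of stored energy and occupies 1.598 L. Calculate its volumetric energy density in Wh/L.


Volumetric ED = 411.6 Wh / 1.598 L = 257.6 Wh/L

257.6 Wh/L


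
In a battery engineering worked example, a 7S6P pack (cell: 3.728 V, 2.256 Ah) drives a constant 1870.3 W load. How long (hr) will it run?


Step 1: E_pack = Ns * V_cell * Np * C_cell = 7 * 3.728 * 6 * 2.256 = 353.24 Wh
Step 2: t = E_pack / P = 353.24 / 1870.3 = 0.1889 hr

0.1889 hr


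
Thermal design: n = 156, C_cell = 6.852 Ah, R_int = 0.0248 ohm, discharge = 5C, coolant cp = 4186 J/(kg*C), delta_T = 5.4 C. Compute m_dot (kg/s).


Step 1: I = 5 * 6.852 = 34.26 A
Step 2: Q_cell = I^2 * R = 34.26^2 * 0.0248 = 29.109 W
Step 3: Q_total = 156 * 29.109 = 4541 W
Step 4: m_dot = Q_total / (cp * dT) = 4541 / (4186 * 5.4) = 0.2009 kg/s

0.2009 kg/s


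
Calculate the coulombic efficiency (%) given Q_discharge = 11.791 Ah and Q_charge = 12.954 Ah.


Coulombic efficiency = 11.791/12.954 * 100% = 91.02%

91.02%


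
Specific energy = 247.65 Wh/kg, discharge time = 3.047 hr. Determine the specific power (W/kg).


P_specific = E / t = 247.65 / 3.047 = 81.28 W/kg

81.28 W/kg


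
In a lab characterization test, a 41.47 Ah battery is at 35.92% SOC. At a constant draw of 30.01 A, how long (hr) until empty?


Step 1: remaining = SOC/100 * C_total = 35.92/100 * 41.47 = 14.896 Ah
Step 2: t = remaining / I = 14.896 / 30.01 = 0.4964 hr

0.4964 hr


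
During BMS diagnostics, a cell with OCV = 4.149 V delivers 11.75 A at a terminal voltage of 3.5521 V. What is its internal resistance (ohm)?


R = (OCV - V) / I = (4.149 - 3.5521) / 11.75 = 0.05080 ohm

0.05080 ohm


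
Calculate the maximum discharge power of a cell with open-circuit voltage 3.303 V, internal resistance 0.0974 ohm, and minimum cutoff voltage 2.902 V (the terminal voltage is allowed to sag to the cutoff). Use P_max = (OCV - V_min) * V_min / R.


dV = OCV - V_min = 0.401 V (so I_max = dV / R)
P_max = dV * V_min / R = 0.401 * 2.902 / 0.0974 = 11.95 W

11.95 W


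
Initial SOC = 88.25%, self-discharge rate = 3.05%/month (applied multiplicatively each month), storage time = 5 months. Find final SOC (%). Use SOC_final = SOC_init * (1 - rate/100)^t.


decay = (1 - 3.05/100)^5 = 0.85652
SOC_final = 88.25 * 0.85652 = 75.59%

75.59%


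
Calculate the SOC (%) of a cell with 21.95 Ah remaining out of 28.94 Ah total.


SOC = (remaining / total) * 100 = (21.95 / 28.94) * 100 = 75.85%

75.85%


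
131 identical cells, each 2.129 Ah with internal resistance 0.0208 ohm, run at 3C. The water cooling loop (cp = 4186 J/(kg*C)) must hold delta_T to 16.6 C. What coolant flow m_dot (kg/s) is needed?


Step 1: I = 3 * 2.129 = 6.387 A
Step 2: Q_cell = I^2 * R = 6.387^2 * 0.0208 = 0.84851 W
Step 3: Q_total = 131 * 0.84851 = 111.15 W
Step 4: m_dot = Q_total / (cp * dT) = 111.15 / (4186 * 16.6) = 0.001600 kg/s

0.001600 kg/s


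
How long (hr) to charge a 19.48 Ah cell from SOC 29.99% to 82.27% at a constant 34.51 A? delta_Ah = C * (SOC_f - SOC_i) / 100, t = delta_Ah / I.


delta_Ah = 19.48 * (82.27 - 29.99) / 100 = 10.184 Ah
t = delta_Ah / I = 10.184 / 34.51 = 0.2951 hr

0.2951 hr


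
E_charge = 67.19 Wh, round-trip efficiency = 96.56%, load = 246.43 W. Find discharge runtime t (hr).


Step 1: E_discharge = eta/100 * E_charge = 96.56/100 * 67.19 = 64.879 Wh
Step 2: t = E_discharge / P = 64.879 / 246.43 = 0.2633 hr

0.2633 hr


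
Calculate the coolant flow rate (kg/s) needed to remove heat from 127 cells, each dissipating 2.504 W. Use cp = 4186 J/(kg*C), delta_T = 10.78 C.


Q_total = 127 * 2.504 = 318.01 W
m_dot = Q_total / (cp * dT) = 318.01 / (4186 * 10.78) = 0.007047 kg/s

0.007047 kg/s


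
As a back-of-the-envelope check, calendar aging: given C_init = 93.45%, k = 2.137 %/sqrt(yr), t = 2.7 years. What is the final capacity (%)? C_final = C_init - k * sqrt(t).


Step 1: sqrt(2.7 yr) = 1.6432
Step 2: drop = 2.137 * 1.6432 = 3.5115
Step 3: C_final = 93.45 - 3.5115 = 89.94%

89.94%


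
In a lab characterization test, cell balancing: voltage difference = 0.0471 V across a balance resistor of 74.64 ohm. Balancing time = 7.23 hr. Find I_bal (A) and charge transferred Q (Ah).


I_bal = dV / R = 0.0471 / 74.64 = 6.3103e-04 A
Q = I_bal * t = 6.3103e-04 * 7.23 = 0.004562 Ah

I=6.3103e-04 A, Q=0.004562 Ah


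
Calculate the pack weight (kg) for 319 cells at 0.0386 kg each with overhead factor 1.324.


m_pack = n * m_cell * overhead = 319 * 0.0386 * 1.324 = 16.30 kg

16.30 kg


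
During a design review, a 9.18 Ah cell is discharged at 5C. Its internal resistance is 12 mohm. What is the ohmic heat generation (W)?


Convert: R = 12 mohm = 0.012 ohm
Step 1: I = C_rate * capacity = 5 * 9.18 = 45.9 A
Step 2: Q = I^2 * R = 45.9^2 * 0.012 = 2106.8 * 0.012 = 25.28 W

25.28 W


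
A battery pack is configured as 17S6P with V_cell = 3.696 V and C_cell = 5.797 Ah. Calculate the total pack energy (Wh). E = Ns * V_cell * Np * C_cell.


E = Ns * Vcell * Np * Ccell = 17 * 3.696 * 6 * 5.797 = 2185 Wh

2185 Wh


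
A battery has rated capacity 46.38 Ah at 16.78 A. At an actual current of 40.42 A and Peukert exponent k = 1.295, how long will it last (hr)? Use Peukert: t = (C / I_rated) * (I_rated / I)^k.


Step 1: t_rated = C / I_rated = 46.38 / 16.78 = 2.764 hr
Step 2: ratio = 16.78 / 40.42 = 0.41514
Step 3: ratio^k = 0.41514^1.295 = 0.3203
Step 4: t = t_rated * ratio^k = 2.764 * 0.3203 = 0.8853 hr

0.8853 hr


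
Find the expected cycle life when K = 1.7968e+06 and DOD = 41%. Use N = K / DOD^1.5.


Step 1: DOD^1.5 = 41^1.5 = 262.53
Step 2: N = 1.7968e+06 / 262.53 = 6844 cycles

6844 cycles


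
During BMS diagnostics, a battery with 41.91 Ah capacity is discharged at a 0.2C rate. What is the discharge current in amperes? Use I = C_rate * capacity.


I = C_rate * capacity = 0.2 * 41.91 = 8.382 A

8.382 A


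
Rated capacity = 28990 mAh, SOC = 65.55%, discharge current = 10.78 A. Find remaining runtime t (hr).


Convert: C_total = 28990 mAh = 28.99 Ah
Step 1: remaining = SOC/100 * C_total = 65.55/100 * 28.99 = 19.003 Ah
Step 2: t = remaining / I = 19.003 / 10.78 = 1.763 hr

1.763 hr


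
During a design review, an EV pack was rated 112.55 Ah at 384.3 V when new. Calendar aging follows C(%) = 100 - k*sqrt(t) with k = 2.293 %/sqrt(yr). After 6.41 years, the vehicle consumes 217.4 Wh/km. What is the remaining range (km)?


Step 1: capacity retention = 100 - 2.293 * sqrt(6.41) = 100 - 2.293 * 2.5318 = 94.195%
Step 2: C_now = 112.55 * 94.195/100 = 106.02 Ah
Step 3: E_pack = V * C_now = 384.3 * 106.02 = 40743 Wh
Step 4: range = E_pack / consumption = 40743 / 217.4 = 187.4 km

187.4 km
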